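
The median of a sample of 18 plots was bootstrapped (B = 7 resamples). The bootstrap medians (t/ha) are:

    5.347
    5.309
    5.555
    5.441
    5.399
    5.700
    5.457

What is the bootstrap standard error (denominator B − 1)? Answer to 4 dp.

SE* = 0.1331

Bootstrap SE is the standard deviation of the 7 replicate medians.
Mean of replicates: (5.347 + 5.309 + 5.555 + 5.441 + 5.399 + 5.700 + 5.457) / 7 = 38.20800 / 7 = 5.45829
Sum of squared deviations: (−0.11129)² + (−0.14929)² + (+0.09671)² + (−0.01729)² + (−0.05929)² + (+0.24171)² + (−0.00129)² = 0.10627
Variance = 0.10627 / 6 = 0.01771
SE* = √0.01771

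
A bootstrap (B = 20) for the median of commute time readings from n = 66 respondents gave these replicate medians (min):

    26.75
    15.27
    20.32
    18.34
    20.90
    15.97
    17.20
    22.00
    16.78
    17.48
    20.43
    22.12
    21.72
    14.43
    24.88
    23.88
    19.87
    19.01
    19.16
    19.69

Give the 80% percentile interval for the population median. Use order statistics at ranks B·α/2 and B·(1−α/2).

(15.27, 23.88)

Sorted replicates: 14.43, 15.27, 15.97, 16.78, 17.20, 17.48, 18.34, 19.01, 19.16, 19.69, 19.87, 20.32, 20.43, 20.90, 21.72, 22.00, 22.12, 23.88, 24.88, 26.75
α = 0.20; lower rank = 20 × 0.100 = 2; upper rank = 20 × 0.900 = 18.
The 2nd smallest replicate is 15.27; the 18th is 23.88.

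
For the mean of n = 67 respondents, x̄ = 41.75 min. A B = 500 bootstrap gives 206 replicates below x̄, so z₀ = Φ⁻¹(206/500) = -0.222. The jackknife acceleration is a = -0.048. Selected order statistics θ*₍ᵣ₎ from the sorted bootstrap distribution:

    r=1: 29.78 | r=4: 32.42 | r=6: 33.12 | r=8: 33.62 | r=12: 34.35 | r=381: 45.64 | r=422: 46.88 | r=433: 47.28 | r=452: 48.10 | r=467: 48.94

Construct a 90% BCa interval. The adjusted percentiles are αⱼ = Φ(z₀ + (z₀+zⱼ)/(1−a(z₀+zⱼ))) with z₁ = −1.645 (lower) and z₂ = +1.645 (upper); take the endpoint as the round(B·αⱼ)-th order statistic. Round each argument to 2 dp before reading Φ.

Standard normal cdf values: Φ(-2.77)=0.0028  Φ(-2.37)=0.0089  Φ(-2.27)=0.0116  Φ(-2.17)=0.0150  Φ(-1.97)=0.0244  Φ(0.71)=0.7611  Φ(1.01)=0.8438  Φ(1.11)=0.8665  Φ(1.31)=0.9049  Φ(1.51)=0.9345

(33.12, 47.28)

Lower: z₀ + z₁ = -0.222 + (-1.645) = -1.867; 1 − a(z₀+z₁) = 1 − (-0.048)(-1.867) = 0.9104; argument = -0.222 + (-1.867)/0.9104 = -2.2728 → -2.27.
α₁ = Φ(-2.27) = 0.0116; rank = round(500 × 0.0116) = 6; θ*₍6₎ = 33.12.
Upper: z₀ + z₂ = 1.423; 1 − a(z₀+z₂) = 1.0683; argument = 1.1100 → 1.11; α₂ = 0.8665; rank = 433; θ*₍433₎ = 47.28.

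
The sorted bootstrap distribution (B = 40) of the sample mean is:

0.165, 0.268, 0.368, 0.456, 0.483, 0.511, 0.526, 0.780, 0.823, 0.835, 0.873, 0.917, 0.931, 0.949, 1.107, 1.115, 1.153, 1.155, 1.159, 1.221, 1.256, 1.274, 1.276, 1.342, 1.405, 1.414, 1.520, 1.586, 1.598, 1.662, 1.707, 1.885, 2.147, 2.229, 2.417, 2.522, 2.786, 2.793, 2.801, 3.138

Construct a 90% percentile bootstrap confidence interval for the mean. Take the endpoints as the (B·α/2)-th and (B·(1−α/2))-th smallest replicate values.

(0.268, 2.793)

α = 0.10; lower rank = 40 × 0.050 = 2; upper rank = 40 × 0.950 = 38.
The 2nd smallest replicate is 0.268; the 38th is 2.793.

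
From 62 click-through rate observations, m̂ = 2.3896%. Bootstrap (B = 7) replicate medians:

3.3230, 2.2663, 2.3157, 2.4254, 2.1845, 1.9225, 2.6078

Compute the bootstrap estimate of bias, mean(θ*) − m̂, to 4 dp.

bias = +0.0454

mean(θ*) = (3.3230 + 2.2663 + 2.3157 + 2.4254 + 2.1845 + 1.9225 + 2.6078) / 7 = 2.43503
bias = 2.43503 − 2.3896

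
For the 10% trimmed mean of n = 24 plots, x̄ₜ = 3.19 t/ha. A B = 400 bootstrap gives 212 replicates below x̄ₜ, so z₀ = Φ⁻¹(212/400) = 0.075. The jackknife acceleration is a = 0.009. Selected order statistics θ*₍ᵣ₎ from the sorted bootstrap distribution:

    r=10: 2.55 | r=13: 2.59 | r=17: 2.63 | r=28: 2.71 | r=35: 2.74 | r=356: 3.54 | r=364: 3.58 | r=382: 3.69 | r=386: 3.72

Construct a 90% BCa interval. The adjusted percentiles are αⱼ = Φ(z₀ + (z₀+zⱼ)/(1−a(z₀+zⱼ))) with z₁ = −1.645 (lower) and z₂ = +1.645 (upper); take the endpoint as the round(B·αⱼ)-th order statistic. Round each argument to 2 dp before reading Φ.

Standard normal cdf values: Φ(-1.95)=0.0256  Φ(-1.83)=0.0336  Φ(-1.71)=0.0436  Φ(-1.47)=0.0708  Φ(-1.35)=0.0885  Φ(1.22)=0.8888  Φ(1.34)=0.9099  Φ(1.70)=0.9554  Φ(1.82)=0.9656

Lower: z₀ + z₁ = 0.075 + (-1.645) = -1.570; 1 − a(z₀+z₁) = 1 − (0.009)(-1.570) = 1.0141; argument = 0.075 + (-1.570)/1.0141 = -1.4731 → -1.47.
α₁ = Φ(-1.47) = 0.0708; rank = round(400 × 0.0708) = 28; θ*₍28₎ = 2.71.
Upper: z₀ + z₂ = 1.720; 1 − a(z₀+z₂) = 0.9845; argument = 1.8220 → 1.82; α₂ = 0.9656; rank = 386; θ*₍386₎ = 3.72.

(2.71, 3.72)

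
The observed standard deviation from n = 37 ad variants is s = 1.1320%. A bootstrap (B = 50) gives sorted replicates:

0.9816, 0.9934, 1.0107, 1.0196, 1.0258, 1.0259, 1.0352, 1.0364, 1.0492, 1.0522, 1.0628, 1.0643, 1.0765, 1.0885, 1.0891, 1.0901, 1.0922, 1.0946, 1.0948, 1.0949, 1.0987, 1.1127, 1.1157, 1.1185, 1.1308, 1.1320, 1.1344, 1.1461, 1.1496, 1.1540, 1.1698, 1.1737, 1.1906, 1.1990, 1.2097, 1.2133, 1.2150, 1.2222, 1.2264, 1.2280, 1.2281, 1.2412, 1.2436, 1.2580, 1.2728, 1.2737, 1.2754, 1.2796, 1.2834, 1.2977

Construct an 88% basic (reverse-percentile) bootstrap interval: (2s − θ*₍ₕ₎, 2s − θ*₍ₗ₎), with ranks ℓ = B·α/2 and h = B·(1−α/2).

(0.9886, 1.2533)

Percentile endpoints at ranks 3 and 47: θ*₍3₎ = 1.0107, θ*₍47₎ = 1.2754.
Basic interval reflects these around s:
  lower = 2 × 1.1320 − 1.2754 = 0.9886
  upper = 2 × 1.1320 − 1.0107 = 1.2533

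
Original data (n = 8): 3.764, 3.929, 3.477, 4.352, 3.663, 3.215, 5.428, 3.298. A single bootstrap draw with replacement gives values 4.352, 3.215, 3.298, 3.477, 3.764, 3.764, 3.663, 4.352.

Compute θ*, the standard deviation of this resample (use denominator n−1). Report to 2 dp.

Mean = 3.7356; sum of squared deviations = 1.2962
s² = 1.2962 / 7 = 0.1852
s = √0.1852 = 0.43

θ* = 0.43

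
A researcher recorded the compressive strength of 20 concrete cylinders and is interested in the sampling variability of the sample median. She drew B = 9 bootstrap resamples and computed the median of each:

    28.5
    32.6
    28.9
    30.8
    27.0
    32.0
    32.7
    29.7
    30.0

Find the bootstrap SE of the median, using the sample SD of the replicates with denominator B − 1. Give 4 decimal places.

Bootstrap SE is the standard deviation of the 9 replicate medians.
Mean of replicates: (28.5 + 32.6 + 28.9 + 30.8 + 27.0 + 32.0 + 32.7 + 29.7 + 30.0) / 9 = 272.20000 / 9 = 30.24444
Sum of squared deviations: (−1.74444)² + (+2.35556)² + (−1.34444)² + (+0.55556)² + (−3.24444)² + (+1.75556)² + (+2.45556)² + (−0.54444)² + (−0.24444)² = 30.70222
Variance = 30.70222 / 8 = 3.83778
SE* = √3.83778

SE* = 1.9590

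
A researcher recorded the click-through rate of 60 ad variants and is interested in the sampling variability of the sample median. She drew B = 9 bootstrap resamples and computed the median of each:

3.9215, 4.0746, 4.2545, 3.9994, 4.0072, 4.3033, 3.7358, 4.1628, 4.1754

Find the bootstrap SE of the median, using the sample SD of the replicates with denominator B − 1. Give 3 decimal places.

SE* = 0.177

Bootstrap SE is the standard deviation of the 9 replicate medians.
Mean of replicates: (3.9215 + 4.0746 + 4.2545 + 3.9994 + 4.0072 + 4.3033 + 3.7358 + 4.1628 + 4.1754) / 9 = 36.63450 / 9 = 4.07050
Sum of squared deviations: (−0.14900)² + (+0.00410)² + (+0.18400)² + (−0.07110)² + (−0.06330)² + (+0.23280)² + (−0.33470)² + (+0.09230)² + (+0.10490)² = 0.25088
Variance = 0.25088 / 8 = 0.03136
SE* = √0.03136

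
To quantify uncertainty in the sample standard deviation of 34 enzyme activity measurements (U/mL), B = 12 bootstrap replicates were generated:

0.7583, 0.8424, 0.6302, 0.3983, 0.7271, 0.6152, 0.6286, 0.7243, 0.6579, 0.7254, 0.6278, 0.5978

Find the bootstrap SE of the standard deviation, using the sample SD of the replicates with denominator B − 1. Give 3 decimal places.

Bootstrap SE is the standard deviation of the 12 replicate standard deviations.
Mean of replicates: (0.7583 + 0.8424 + 0.6302 + 0.3983 + 0.7271 + 0.6152 + 0.6286 + 0.7243 + 0.6579 + 0.7254 + 0.6278 + 0.5978) / 12 = 7.93330 / 12 = 0.66111
Sum of squared deviations: (+0.09719)² + (+0.18129)² + (−0.03091)² + (−0.26281)² + (+0.06599)² + (−0.04591)² + (−0.03251)² + (+0.06319)² + (−0.00321)² + (+0.06429)² + (−0.03331)² + (−0.06331)² = 0.13311
Variance = 0.13311 / 11 = 0.01210
SE* = √0.01210

SE* = 0.110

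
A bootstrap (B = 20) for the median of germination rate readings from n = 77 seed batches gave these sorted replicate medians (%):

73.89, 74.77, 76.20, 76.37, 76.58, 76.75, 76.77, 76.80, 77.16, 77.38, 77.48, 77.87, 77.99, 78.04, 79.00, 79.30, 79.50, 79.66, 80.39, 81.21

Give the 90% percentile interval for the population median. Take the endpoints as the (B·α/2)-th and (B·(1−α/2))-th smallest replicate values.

(73.89, 80.39)

α = 0.10; lower rank = 20 × 0.050 = 1; upper rank = 20 × 0.950 = 19.
The 1st smallest replicate is 73.89; the 19th is 80.39.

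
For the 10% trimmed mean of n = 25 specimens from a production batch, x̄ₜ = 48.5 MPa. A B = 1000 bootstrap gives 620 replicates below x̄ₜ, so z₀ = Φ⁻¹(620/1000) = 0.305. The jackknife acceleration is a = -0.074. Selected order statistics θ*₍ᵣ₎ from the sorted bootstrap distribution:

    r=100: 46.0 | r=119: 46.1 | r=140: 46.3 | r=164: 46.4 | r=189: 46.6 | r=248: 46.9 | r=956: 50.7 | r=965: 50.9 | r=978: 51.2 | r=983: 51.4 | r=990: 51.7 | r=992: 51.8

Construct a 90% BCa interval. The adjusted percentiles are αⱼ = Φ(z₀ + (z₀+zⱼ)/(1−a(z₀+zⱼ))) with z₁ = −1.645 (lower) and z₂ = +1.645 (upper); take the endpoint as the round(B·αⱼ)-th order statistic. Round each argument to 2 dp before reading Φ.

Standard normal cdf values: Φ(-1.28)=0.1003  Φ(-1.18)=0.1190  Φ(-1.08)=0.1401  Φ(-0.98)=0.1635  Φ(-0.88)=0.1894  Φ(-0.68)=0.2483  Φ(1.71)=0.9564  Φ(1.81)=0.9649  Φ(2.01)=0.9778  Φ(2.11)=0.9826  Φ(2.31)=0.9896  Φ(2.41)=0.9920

(46.1, 51.2)

Lower: z₀ + z₁ = 0.305 + (-1.645) = -1.340; 1 − a(z₀+z₁) = 1 − (-0.074)(-1.340) = 0.9008; argument = 0.305 + (-1.340)/0.9008 = -1.1825 → -1.18.
α₁ = Φ(-1.18) = 0.1190; rank = round(1000 × 0.1190) = 119; θ*₍119₎ = 46.1.
Upper: z₀ + z₂ = 1.950; 1 − a(z₀+z₂) = 1.1443; argument = 2.0091 → 2.01; α₂ = 0.9778; rank = 978; θ*₍978₎ = 51.2.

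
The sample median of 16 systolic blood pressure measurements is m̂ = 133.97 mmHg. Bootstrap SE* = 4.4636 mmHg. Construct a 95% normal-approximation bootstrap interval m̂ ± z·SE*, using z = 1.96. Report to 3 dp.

Margin = 1.96 × 4.4636 = 8.7487
Interval: 133.97 ± 8.7487

(125.221, 142.719)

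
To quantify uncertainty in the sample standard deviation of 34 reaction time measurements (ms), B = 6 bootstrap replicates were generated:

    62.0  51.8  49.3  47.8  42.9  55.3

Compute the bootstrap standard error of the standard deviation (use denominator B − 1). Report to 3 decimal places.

Bootstrap SE is the standard deviation of the 6 replicate standard deviations.
Mean of replicates: (62.0 + 51.8 + 49.3 + 47.8 + 42.9 + 55.3) / 6 = 309.1000 / 6 = 51.5167
Sum of squared deviations: (+10.4833)² + (+0.2833)² + (−2.2167)² + (−3.7167)² + (−8.6167)² + (+3.7833)² = 217.2683
Variance = 217.2683 / 5 = 43.4537
SE* = √43.4537

SE* = 6.592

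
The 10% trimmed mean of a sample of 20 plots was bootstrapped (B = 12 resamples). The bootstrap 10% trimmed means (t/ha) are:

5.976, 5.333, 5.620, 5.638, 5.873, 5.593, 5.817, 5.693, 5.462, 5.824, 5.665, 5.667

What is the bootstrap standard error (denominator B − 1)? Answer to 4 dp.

SE* = 0.1773

Bootstrap SE is the standard deviation of the 12 replicate 10% trimmed means.
Mean of replicates: (5.976 + 5.333 + 5.620 + 5.638 + 5.873 + 5.593 + 5.817 + 5.693 + 5.462 + 5.824 + 5.665 + 5.667) / 12 = 68.16100 / 12 = 5.68008
Sum of squared deviations: (+0.29592)² + (−0.34708)² + (−0.06008)² + (−0.04208)² + (+0.19292)² + (−0.08708)² + (+0.13692)² + (+0.01292)² + (−0.21808)² + (+0.14392)² + (−0.01508)² + (−0.01308)² = 0.34580
Variance = 0.34580 / 11 = 0.03144
SE* = √0.03144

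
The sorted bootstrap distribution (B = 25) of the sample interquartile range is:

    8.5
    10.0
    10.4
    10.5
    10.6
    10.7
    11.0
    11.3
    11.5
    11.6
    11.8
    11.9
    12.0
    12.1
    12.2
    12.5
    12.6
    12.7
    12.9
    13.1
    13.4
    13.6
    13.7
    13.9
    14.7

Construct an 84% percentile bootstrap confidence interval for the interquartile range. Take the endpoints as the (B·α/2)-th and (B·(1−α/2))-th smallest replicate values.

α = 0.16; lower rank = 25 × 0.080 = 2; upper rank = 25 × 0.920 = 23.
The 2nd smallest replicate is 10.0; the 23rd is 13.7.

(10.0, 13.7)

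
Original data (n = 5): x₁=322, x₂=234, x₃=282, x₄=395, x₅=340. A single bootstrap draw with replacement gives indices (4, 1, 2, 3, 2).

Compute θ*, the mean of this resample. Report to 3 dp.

Resample values: 395, 322, 234, 282, 234.
Mean = (395 + 322 + 234 + 282 + 234) / 5 = 1467.0 / 5 = 293.400

θ* = 293.400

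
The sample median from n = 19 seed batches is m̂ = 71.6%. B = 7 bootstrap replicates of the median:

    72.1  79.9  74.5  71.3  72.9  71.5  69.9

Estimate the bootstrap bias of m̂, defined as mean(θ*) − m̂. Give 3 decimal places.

mean(θ*) = (72.1 + 79.9 + 74.5 + 71.3 + 72.9 + 71.5 + 69.9) / 7 = 73.1571
bias = 73.1571 − 71.6

bias = +1.557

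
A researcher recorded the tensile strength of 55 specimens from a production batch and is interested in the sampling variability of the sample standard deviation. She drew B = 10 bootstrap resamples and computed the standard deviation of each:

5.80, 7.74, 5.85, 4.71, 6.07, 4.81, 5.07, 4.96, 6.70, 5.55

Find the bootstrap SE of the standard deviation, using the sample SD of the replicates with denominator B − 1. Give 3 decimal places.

Bootstrap SE is the standard deviation of the 10 replicate standard deviations.
Mean of replicates: (5.80 + 7.74 + 5.85 + 4.71 + 6.07 + 4.81 + 5.07 + 4.96 + 6.70 + 5.55) / 10 = 57.2600 / 10 = 5.7260
Sum of squared deviations: (+0.0740)² + (+2.0140)² + (+0.1240)² + (−1.0160)² + (+0.3440)² + (−0.9160)² + (−0.6560)² + (−0.7660)² + (+0.9740)² + (−0.1760)² = 8.0634
Variance = 8.0634 / 9 = 0.8959
SE* = √0.8959

SE* = 0.947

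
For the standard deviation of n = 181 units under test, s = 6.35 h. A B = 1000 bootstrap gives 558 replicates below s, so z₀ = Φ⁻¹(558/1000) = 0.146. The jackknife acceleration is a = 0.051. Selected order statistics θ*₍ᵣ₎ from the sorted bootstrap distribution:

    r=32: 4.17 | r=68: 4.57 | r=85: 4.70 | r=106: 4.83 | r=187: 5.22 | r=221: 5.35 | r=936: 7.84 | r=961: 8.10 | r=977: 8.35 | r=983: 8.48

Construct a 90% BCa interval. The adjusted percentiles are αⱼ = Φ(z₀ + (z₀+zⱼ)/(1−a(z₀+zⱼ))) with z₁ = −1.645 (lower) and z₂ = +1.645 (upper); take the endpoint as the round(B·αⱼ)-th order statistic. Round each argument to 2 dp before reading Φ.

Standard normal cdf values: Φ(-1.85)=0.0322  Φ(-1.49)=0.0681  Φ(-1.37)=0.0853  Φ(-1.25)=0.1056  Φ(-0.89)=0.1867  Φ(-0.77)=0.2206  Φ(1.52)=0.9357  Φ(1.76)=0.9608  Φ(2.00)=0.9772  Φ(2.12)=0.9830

Lower: z₀ + z₁ = 0.146 + (-1.645) = -1.499; 1 − a(z₀+z₁) = 1 − (0.051)(-1.499) = 1.0764; argument = 0.146 + (-1.499)/1.0764 = -1.2465 → -1.25.
α₁ = Φ(-1.25) = 0.1056; rank = round(1000 × 0.1056) = 106; θ*₍106₎ = 4.83.
Upper: z₀ + z₂ = 1.791; 1 − a(z₀+z₂) = 0.9087; argument = 2.1170 → 2.12; α₂ = 0.9830; rank = 983; θ*₍983₎ = 8.48.

(4.83, 8.48)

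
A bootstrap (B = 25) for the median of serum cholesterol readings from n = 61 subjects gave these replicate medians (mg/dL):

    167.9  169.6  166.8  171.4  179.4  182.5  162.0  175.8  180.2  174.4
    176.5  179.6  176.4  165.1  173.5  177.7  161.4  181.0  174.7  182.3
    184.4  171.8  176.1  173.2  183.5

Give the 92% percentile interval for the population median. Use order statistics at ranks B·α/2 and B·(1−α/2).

Sorted replicates: 161.4, 162.0, 165.1, 166.8, 167.9, 169.6, 171.4, 171.8, 173.2, 173.5, 174.4, 174.7, 175.8, 176.1, 176.4, 176.5, 177.7, 179.4, 179.6, 180.2, 181.0, 182.3, 182.5, 183.5, 184.4
α = 0.08; lower rank = 25 × 0.040 = 1; upper rank = 25 × 0.960 = 24.
The 1st smallest replicate is 161.4; the 24th is 183.5.

(161.4, 183.5)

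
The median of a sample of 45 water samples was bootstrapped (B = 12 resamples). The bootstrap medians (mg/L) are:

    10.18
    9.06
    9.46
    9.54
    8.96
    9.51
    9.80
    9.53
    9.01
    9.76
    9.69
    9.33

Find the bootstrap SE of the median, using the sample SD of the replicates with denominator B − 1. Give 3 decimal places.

SE* = 0.358

Bootstrap SE is the standard deviation of the 12 replicate medians.
Mean of replicates: (10.18 + 9.06 + 9.46 + 9.54 + 8.96 + 9.51 + 9.80 + 9.53 + 9.01 + 9.76 + 9.69 + 9.33) / 12 = 113.8300 / 12 = 9.4858
Sum of squared deviations: (+0.6942)² + (−0.4258)² + (−0.0258)² + (+0.0542)² + (−0.5258)² + (+0.0242)² + (+0.3142)² + (+0.0442)² + (−0.4758)² + (+0.2742)² + (+0.2042)² + (−0.1558)² = 1.4121
Variance = 1.4121 / 11 = 0.1284
SE* = √0.1284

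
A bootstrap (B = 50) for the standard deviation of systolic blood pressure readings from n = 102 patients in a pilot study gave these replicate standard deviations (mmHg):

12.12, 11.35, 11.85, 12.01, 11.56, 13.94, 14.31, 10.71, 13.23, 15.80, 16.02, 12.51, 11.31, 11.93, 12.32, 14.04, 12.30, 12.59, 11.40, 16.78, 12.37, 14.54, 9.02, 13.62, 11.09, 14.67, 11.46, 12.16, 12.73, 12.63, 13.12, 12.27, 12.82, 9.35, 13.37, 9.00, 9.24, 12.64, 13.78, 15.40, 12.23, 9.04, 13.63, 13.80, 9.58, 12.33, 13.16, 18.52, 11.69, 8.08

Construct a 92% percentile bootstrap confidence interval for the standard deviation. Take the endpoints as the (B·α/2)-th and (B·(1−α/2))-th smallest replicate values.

(9.00, 16.02)

Sorted replicates: 8.08, 9.00, 9.02, 9.04, 9.24, 9.35, 9.58, 10.71, 11.09, 11.31, 11.35, 11.40, 11.46, 11.56, 11.69, 11.85, 11.93, 12.01, 12.12, 12.16, 12.23, 12.27, 12.30, 12.32, 12.33, 12.37, 12.51, 12.59, 12.63, 12.64, 12.73, 12.82, 13.12, 13.16, 13.23, 13.37, 13.62, 13.63, 13.78, 13.80, 13.94, 14.04, 14.31, 14.54, 14.67, 15.40, 15.80, 16.02, 16.78, 18.52
α = 0.08; lower rank = 50 × 0.040 = 2; upper rank = 50 × 0.960 = 48.
The 2nd smallest replicate is 9.00; the 48th is 16.02.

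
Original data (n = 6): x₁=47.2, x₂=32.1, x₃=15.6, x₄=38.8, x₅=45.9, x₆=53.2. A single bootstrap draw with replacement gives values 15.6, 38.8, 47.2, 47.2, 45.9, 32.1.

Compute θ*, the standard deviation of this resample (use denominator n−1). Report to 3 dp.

θ* = 12.399

Mean = 37.8000; sum of squared deviations = 768.6600
s² = 768.6600 / 5 = 153.7320
s = √153.7320 = 12.399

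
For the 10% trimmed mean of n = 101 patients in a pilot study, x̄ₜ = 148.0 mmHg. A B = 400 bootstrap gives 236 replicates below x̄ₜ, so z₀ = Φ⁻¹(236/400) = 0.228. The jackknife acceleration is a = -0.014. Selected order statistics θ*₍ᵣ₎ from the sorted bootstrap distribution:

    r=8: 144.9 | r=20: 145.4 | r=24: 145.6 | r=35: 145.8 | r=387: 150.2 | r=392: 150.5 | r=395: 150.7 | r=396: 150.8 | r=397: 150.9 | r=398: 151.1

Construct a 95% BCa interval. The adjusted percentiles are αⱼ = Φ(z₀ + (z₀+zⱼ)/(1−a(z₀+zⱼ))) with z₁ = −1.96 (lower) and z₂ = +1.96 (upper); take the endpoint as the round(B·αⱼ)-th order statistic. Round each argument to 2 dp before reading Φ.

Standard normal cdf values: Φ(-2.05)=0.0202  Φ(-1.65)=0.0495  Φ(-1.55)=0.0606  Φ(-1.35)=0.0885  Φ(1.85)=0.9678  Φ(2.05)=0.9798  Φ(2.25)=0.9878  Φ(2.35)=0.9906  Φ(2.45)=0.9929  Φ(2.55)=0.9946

Lower: z₀ + z₁ = 0.228 + (-1.960) = -1.732; 1 − a(z₀+z₁) = 1 − (-0.014)(-1.732) = 0.9758; argument = 0.228 + (-1.732)/0.9758 = -1.5470 → -1.55.
α₁ = Φ(-1.55) = 0.0606; rank = round(400 × 0.0606) = 24; θ*₍24₎ = 145.6.
Upper: z₀ + z₂ = 2.188; 1 − a(z₀+z₂) = 1.0306; argument = 2.3510 → 2.35; α₂ = 0.9906; rank = 396; θ*₍396₎ = 150.8.

(145.6, 150.8)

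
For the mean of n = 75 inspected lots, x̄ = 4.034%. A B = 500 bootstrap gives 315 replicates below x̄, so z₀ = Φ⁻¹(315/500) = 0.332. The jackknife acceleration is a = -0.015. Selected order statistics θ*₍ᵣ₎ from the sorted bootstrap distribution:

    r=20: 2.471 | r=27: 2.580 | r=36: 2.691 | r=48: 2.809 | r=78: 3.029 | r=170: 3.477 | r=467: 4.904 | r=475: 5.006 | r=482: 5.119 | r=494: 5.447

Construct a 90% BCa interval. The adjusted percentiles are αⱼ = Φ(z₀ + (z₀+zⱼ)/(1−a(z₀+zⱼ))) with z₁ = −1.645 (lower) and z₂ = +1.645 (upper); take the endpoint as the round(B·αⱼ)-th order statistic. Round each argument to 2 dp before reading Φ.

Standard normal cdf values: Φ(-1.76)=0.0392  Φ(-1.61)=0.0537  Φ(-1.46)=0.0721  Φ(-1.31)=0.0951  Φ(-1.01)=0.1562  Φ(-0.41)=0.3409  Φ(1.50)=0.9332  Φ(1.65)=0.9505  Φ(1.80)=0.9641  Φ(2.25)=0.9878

Lower: z₀ + z₁ = 0.332 + (-1.645) = -1.313; 1 − a(z₀+z₁) = 1 − (-0.015)(-1.313) = 0.9803; argument = 0.332 + (-1.313)/0.9803 = -1.0074 → -1.01.
α₁ = Φ(-1.01) = 0.1562; rank = round(500 × 0.1562) = 78; θ*₍78₎ = 3.029.
Upper: z₀ + z₂ = 1.977; 1 − a(z₀+z₂) = 1.0297; argument = 2.2521 → 2.25; α₂ = 0.9878; rank = 494; θ*₍494₎ = 5.447.

(3.029, 5.447)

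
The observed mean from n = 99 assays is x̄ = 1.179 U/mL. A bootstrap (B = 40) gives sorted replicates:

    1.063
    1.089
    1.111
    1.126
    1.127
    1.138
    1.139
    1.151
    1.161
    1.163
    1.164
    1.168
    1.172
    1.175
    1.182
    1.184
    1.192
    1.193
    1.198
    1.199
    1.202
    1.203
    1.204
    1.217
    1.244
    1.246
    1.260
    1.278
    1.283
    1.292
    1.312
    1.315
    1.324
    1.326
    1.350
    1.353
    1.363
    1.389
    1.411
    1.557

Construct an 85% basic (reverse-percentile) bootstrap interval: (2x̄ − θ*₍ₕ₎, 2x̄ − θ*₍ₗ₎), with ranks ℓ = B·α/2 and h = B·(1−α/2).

(0.995, 1.247)

Percentile endpoints at ranks 3 and 37: θ*₍3₎ = 1.111, θ*₍37₎ = 1.363.
Basic interval reflects these around x̄:
  lower = 2 × 1.179 − 1.363 = 0.995
  upper = 2 × 1.179 − 1.111 = 1.247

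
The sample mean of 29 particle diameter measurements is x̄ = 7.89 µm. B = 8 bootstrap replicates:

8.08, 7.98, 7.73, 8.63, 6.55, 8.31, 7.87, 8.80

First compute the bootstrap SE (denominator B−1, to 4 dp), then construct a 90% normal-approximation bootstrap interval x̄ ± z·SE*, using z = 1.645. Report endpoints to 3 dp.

(6.755, 9.025)

Mean of replicates = 7.9938; sum of squared deviations = 3.3318; SE* = √(3.3318/7) = 0.6899
Margin = 1.645 × 0.6899 = 1.1349
Interval: 7.89 ± 1.1349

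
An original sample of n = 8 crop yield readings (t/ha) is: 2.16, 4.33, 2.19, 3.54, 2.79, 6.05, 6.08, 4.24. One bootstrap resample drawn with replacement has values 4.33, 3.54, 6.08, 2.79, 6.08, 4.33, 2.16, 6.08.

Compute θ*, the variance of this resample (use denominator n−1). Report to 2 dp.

Mean = 4.4238; sum of squared deviations = 16.8218
s² = 16.8218 / 7 = 2.4031

θ* = 2.40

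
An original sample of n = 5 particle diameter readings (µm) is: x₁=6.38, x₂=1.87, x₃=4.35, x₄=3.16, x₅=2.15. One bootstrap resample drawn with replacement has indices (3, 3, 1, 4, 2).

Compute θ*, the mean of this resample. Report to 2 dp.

θ* = 4.02

Resample values: 4.35, 4.35, 6.38, 3.16, 1.87.
Mean = (4.35 + 4.35 + 6.38 + 3.16 + 1.87) / 5 = 20.110 / 5 = 4.02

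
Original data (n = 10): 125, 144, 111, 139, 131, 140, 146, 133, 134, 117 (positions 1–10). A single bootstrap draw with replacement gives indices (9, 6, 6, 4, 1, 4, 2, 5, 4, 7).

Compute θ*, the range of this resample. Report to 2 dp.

Resample values: 134, 140, 140, 139, 125, 139, 144, 131, 139, 146.
Range = 146 − 125 = 21.00

θ* = 21.00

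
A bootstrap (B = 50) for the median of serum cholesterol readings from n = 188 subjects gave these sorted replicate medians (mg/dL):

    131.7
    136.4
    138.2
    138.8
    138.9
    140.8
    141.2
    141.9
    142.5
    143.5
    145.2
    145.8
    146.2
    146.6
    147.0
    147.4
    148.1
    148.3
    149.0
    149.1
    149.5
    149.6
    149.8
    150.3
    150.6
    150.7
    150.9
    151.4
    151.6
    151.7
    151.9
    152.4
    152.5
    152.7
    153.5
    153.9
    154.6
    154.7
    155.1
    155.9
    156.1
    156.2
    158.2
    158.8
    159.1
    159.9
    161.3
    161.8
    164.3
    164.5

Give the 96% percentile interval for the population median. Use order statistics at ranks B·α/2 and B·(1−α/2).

α = 0.04; lower rank = 50 × 0.020 = 1; upper rank = 50 × 0.980 = 49.
The 1st smallest replicate is 131.7; the 49th is 164.3.

(131.7, 164.3)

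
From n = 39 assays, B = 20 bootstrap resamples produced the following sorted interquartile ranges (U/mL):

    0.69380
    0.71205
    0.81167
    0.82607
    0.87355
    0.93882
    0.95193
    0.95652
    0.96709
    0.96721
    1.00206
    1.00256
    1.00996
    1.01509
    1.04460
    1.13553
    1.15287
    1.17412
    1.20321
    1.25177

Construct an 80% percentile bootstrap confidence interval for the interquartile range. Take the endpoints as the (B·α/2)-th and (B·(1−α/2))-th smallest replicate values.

α = 0.20; lower rank = 20 × 0.100 = 2; upper rank = 20 × 0.900 = 18.
The 2nd smallest replicate is 0.71205; the 18th is 1.17412.

(0.71205, 1.17412)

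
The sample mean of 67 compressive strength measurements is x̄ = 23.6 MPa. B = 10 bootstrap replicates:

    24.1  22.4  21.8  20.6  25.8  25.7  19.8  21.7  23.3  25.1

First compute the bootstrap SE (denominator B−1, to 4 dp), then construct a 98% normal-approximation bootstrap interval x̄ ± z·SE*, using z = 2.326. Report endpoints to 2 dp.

Mean of replicates = 23.0300; sum of squared deviations = 40.3210; SE* = √(40.3210/9) = 2.1166
Margin = 2.326 × 2.1166 = 4.923
Interval: 23.6 ± 4.923

(18.68, 28.52)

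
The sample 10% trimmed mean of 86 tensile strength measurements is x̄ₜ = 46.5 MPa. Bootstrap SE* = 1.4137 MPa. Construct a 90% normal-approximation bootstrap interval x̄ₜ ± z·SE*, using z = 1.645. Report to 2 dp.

Margin = 1.645 × 1.4137 = 2.326
Interval: 46.5 ± 2.326

(44.17, 48.83)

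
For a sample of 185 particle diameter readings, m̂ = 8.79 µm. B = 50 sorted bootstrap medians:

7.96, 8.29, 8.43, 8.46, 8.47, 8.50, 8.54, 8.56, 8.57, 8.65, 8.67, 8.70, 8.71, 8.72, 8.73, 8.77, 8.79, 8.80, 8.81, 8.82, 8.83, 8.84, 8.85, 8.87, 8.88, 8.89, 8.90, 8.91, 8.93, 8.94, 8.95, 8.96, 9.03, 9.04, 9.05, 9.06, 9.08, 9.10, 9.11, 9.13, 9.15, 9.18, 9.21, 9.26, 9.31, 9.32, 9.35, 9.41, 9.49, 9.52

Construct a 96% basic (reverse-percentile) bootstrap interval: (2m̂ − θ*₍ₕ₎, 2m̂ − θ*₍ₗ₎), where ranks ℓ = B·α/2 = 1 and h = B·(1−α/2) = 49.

(8.09, 9.62)

Percentile endpoints at ranks 1 and 49: θ*₍1₎ = 7.96, θ*₍49₎ = 9.49.
Basic interval reflects these around m̂:
  lower = 2 × 8.79 − 9.49 = 8.09
  upper = 2 × 8.79 − 7.96 = 9.62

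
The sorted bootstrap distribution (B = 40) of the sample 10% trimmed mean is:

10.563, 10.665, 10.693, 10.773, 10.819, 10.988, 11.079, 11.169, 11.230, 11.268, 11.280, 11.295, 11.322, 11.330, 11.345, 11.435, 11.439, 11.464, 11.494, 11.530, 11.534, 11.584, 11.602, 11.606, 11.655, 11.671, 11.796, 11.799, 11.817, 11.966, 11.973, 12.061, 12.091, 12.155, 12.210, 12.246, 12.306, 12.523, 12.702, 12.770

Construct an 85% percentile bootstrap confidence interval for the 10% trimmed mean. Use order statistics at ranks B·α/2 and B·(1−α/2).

α = 0.15; lower rank = 40 × 0.075 = 3; upper rank = 40 × 0.925 = 37.
The 3rd smallest replicate is 10.693; the 37th is 12.306.

(10.693, 12.306)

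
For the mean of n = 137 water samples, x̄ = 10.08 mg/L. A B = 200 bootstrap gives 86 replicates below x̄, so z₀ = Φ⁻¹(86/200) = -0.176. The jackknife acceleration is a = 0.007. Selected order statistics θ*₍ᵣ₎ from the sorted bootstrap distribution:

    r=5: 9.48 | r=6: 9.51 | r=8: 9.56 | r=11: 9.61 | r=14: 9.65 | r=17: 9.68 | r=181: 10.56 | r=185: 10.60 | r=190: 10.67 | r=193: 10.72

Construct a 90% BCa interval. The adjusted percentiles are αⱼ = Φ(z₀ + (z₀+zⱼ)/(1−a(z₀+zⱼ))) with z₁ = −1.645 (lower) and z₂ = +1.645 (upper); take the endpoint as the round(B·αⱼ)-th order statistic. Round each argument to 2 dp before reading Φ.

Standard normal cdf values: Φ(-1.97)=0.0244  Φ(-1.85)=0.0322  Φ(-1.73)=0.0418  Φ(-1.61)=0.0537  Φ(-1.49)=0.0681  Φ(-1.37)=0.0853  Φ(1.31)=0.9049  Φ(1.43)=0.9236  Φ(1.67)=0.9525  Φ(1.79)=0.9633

(9.48, 10.56)

Lower: z₀ + z₁ = -0.176 + (-1.645) = -1.821; 1 − a(z₀+z₁) = 1 − (0.007)(-1.821) = 1.0127; argument = -0.176 + (-1.821)/1.0127 = -1.9741 → -1.97.
α₁ = Φ(-1.97) = 0.0244; rank = round(200 × 0.0244) = 5; θ*₍5₎ = 9.48.
Upper: z₀ + z₂ = 1.469; 1 − a(z₀+z₂) = 0.9897; argument = 1.3083 → 1.31; α₂ = 0.9049; rank = 181; θ*₍181₎ = 10.56.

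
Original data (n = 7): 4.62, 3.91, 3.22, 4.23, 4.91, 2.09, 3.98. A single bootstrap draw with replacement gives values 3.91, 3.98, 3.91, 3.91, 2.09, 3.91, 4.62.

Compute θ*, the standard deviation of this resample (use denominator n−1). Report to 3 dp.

θ* = 0.782

Mean = 3.7614; sum of squared deviations = 3.6669
s² = 3.6669 / 6 = 0.6111
s = √0.6111 = 0.782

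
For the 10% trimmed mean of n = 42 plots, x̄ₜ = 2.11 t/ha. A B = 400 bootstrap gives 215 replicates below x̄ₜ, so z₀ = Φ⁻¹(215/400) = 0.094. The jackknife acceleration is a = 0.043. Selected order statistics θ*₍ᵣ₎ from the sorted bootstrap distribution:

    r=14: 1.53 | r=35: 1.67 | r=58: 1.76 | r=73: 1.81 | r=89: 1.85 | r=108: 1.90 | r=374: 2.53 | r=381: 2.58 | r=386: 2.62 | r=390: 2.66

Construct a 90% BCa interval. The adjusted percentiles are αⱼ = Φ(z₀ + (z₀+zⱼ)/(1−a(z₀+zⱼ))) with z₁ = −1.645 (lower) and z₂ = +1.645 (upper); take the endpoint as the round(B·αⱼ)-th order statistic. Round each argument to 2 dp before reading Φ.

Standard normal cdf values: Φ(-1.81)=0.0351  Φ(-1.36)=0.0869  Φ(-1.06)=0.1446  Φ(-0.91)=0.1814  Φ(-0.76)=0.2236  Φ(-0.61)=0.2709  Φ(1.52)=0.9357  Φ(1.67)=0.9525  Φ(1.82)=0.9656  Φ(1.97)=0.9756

(1.67, 2.66)

Lower: z₀ + z₁ = 0.094 + (-1.645) = -1.551; 1 − a(z₀+z₁) = 1 − (0.043)(-1.551) = 1.0667; argument = 0.094 + (-1.551)/1.0667 = -1.3600 → -1.36.
α₁ = Φ(-1.36) = 0.0869; rank = round(400 × 0.0869) = 35; θ*₍35₎ = 1.67.
Upper: z₀ + z₂ = 1.739; 1 − a(z₀+z₂) = 0.9252; argument = 1.9735 → 1.97; α₂ = 0.9756; rank = 390; θ*₍390₎ = 2.66.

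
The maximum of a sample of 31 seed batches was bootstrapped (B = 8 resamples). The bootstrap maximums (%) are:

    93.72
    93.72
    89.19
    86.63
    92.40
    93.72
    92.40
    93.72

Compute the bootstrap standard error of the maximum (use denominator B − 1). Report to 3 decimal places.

Bootstrap SE is the standard deviation of the 8 replicate maximums.
Mean of replicates: (93.72 + 93.72 + 89.19 + 86.63 + 92.40 + 93.72 + 92.40 + 93.72) / 8 = 735.5000 / 8 = 91.9375
Sum of squared deviations: (+1.7825)² + (+1.7825)² + (−2.7475)² + (−5.3075)² + (+0.4625)² + (+1.7825)² + (+0.4625)² + (+1.7825)² = 48.8554
Variance = 48.8554 / 7 = 6.9793
SE* = √6.9793

SE* = 2.642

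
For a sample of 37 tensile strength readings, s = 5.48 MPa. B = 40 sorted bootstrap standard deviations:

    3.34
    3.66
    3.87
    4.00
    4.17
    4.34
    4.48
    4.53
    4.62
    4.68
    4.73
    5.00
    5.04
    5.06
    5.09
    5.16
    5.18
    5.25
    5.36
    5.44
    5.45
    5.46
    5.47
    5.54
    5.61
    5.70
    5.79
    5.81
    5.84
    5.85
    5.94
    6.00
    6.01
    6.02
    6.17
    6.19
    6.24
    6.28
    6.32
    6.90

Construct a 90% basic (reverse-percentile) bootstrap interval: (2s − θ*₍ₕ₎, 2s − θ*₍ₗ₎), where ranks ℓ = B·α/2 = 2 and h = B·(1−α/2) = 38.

Percentile endpoints at ranks 2 and 38: θ*₍2₎ = 3.66, θ*₍38₎ = 6.28.
Basic interval reflects these around s:
  lower = 2 × 5.48 − 6.28 = 4.68
  upper = 2 × 5.48 − 3.66 = 7.30

(4.68, 7.30)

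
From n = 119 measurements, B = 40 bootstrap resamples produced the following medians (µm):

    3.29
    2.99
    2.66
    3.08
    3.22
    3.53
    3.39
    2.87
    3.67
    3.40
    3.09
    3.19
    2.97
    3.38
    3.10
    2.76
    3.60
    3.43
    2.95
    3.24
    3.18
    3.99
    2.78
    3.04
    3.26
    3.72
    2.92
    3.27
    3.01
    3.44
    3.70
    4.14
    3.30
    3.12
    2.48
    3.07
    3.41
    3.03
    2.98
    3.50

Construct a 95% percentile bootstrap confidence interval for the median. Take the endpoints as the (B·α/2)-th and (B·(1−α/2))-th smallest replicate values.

(2.48, 3.99)

Sorted replicates: 2.48, 2.66, 2.76, 2.78, 2.87, 2.92, 2.95, 2.97, 2.98, 2.99, 3.01, 3.03, 3.04, 3.07, 3.08, 3.09, 3.10, 3.12, 3.18, 3.19, 3.22, 3.24, 3.26, 3.27, 3.29, 3.30, 3.38, 3.39, 3.40, 3.41, 3.43, 3.44, 3.50, 3.53, 3.60, 3.67, 3.70, 3.72, 3.99, 4.14
α = 0.05; lower rank = 40 × 0.025 = 1; upper rank = 40 × 0.975 = 39.
The 1st smallest replicate is 2.48; the 39th is 3.99.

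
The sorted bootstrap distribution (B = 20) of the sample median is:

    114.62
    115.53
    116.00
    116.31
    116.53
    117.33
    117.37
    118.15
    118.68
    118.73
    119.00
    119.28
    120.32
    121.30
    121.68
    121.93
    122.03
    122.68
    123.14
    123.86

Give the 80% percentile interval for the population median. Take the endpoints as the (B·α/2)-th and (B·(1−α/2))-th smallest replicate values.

α = 0.20; lower rank = 20 × 0.100 = 2; upper rank = 20 × 0.900 = 18.
The 2nd smallest replicate is 115.53; the 18th is 122.68.

(115.53, 122.68)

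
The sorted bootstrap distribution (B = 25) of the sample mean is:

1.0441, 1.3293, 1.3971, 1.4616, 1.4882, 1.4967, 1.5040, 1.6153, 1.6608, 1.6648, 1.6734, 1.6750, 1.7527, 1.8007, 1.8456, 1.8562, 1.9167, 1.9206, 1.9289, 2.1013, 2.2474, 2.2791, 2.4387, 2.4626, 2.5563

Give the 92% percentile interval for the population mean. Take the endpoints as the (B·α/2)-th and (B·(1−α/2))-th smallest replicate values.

α = 0.08; lower rank = 25 × 0.040 = 1; upper rank = 25 × 0.960 = 24.
The 1st smallest replicate is 1.0441; the 24th is 2.4626.

(1.0441, 2.4626)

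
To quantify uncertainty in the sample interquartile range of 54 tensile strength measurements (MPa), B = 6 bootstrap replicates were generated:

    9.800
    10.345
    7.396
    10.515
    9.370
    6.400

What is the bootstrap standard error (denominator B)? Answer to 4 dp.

Bootstrap SE is the standard deviation of the 6 replicate interquartile ranges.
Mean of replicates: (9.800 + 10.345 + 7.396 + 10.515 + 9.370 + 6.400) / 6 = 53.82600 / 6 = 8.97100
Sum of squared deviations: (+0.82900)² + (+1.37400)² + (−1.57500)² + (+1.54400)² + (+0.39900)² + (−2.57100)² = 14.20892
Variance = 14.20892 / 6 = 2.36815
SE* = √2.36815

SE* = 1.5389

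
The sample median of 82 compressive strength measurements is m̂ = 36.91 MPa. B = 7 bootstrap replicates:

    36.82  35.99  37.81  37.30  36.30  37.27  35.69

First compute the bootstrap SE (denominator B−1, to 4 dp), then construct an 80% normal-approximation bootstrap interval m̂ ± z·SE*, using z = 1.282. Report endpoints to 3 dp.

(35.916, 37.904)

Mean of replicates = 36.7400; sum of squared deviations = 3.6044; SE* = √(3.6044/6) = 0.7751
Margin = 1.282 × 0.7751 = 0.9937
Interval: 36.91 ± 0.9937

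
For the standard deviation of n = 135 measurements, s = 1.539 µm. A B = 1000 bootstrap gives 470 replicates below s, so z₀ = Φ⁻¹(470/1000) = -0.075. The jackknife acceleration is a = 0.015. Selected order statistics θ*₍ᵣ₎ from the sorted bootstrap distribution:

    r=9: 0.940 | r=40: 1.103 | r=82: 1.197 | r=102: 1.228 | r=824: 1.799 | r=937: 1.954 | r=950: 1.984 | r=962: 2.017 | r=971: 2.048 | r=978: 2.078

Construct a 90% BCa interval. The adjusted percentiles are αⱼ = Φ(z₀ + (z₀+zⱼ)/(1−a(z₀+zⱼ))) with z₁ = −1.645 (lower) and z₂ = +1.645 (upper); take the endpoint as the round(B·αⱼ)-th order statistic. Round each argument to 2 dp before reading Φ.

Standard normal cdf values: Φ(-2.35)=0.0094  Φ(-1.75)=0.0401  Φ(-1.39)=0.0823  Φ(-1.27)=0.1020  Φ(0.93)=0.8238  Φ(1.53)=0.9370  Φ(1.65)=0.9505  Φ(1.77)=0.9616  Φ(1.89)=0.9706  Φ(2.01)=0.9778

Lower: z₀ + z₁ = -0.075 + (-1.645) = -1.720; 1 − a(z₀+z₁) = 1 − (0.015)(-1.720) = 1.0258; argument = -0.075 + (-1.720)/1.0258 = -1.7517 → -1.75.
α₁ = Φ(-1.75) = 0.0401; rank = round(1000 × 0.0401) = 40; θ*₍40₎ = 1.103.
Upper: z₀ + z₂ = 1.570; 1 − a(z₀+z₂) = 0.9765; argument = 1.5329 → 1.53; α₂ = 0.9370; rank = 937; θ*₍937₎ = 1.954.

(1.103, 1.954)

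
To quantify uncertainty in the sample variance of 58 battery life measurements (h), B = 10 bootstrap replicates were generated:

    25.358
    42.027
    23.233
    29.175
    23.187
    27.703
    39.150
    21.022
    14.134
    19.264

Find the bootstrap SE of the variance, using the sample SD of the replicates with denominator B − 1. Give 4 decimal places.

Bootstrap SE is the standard deviation of the 10 replicate variances.
Mean of replicates: (25.358 + 42.027 + 23.233 + 29.175 + 23.187 + 27.703 + 39.150 + 21.022 + 14.134 + 19.264) / 10 = 264.25300 / 10 = 26.42530
Sum of squared deviations: (−1.06730)² + (+15.60170)² + (−3.19230)² + (+2.74970)² + (−3.23830)² + (+1.27770)² + (+12.72470)² + (−5.40330)² + (−12.29130)² + (−7.16130)² = 667.89682
Variance = 667.89682 / 9 = 74.21076
SE* = √74.21076

SE* = 8.6146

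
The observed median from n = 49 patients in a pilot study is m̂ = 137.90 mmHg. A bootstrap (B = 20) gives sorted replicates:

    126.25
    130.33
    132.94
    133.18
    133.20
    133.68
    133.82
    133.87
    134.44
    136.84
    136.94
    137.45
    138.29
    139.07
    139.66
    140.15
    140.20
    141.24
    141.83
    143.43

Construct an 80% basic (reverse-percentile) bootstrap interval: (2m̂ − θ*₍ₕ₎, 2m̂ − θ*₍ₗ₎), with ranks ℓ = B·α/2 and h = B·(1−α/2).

Percentile endpoints at ranks 2 and 18: θ*₍2₎ = 130.33, θ*₍18₎ = 141.24.
Basic interval reflects these around m̂:
  lower = 2 × 137.90 − 141.24 = 134.56
  upper = 2 × 137.90 − 130.33 = 145.47

(134.56, 145.47)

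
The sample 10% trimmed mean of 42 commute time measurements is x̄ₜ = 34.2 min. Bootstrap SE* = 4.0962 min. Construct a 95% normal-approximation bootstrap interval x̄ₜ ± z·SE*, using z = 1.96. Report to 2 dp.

(26.17, 42.23)

Margin = 1.96 × 4.0962 = 8.029
Interval: 34.2 ± 8.029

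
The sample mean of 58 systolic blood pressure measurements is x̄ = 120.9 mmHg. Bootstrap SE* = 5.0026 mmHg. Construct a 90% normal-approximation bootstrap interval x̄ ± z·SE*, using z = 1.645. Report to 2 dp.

(112.67, 129.13)

Margin = 1.645 × 5.0026 = 8.229
Interval: 120.9 ± 8.229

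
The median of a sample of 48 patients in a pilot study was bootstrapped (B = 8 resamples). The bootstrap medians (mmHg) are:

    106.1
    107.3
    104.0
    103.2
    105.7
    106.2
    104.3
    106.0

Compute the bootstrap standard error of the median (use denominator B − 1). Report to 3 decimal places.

Bootstrap SE is the standard deviation of the 8 replicate medians.
Mean of replicates: (106.1 + 107.3 + 104.0 + 103.2 + 105.7 + 106.2 + 104.3 + 106.0) / 8 = 842.8000 / 8 = 105.3500
Sum of squared deviations: (+0.7500)² + (+1.9500)² + (−1.3500)² + (−2.1500)² + (+0.3500)² + (+0.8500)² + (−1.0500)² + (+0.6500)² = 13.1800
Variance = 13.1800 / 7 = 1.8829
SE* = √1.8829

SE* = 1.372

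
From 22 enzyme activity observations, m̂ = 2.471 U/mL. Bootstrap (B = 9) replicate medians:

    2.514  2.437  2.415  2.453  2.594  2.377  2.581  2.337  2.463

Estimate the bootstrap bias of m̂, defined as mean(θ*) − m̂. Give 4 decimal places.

mean(θ*) = (2.514 + 2.437 + 2.415 + 2.453 + 2.594 + 2.377 + 2.581 + 2.337 + 2.463) / 9 = 2.46344
bias = 2.46344 − 2.471

bias = −0.0076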